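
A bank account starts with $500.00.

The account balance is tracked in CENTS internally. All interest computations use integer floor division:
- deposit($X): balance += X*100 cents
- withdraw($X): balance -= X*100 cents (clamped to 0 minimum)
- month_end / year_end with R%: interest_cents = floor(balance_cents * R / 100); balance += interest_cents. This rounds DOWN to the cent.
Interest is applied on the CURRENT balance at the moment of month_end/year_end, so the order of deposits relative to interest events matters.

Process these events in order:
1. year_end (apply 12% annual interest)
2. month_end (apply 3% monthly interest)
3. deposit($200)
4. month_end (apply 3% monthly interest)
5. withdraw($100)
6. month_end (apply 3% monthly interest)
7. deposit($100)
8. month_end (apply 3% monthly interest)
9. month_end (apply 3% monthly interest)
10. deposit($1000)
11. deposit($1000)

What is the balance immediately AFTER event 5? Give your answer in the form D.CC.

After 1 (year_end (apply 12% annual interest)): balance=$560.00 total_interest=$60.00
After 2 (month_end (apply 3% monthly interest)): balance=$576.80 total_interest=$76.80
After 3 (deposit($200)): balance=$776.80 total_interest=$76.80
After 4 (month_end (apply 3% monthly interest)): balance=$800.10 total_interest=$100.10
After 5 (withdraw($100)): balance=$700.10 total_interest=$100.10

Answer: 700.10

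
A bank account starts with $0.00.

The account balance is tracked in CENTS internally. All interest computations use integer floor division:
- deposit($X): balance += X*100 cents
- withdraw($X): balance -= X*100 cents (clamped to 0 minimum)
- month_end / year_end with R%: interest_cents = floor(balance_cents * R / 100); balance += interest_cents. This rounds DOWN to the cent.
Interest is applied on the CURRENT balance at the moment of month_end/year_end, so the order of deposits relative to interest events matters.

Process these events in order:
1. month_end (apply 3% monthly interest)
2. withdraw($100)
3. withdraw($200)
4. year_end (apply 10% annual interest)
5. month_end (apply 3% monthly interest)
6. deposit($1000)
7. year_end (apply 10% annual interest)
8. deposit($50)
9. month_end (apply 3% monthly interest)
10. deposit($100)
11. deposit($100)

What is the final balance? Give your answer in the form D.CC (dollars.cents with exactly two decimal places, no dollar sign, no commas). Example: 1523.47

Answer: 1384.50

Derivation:
After 1 (month_end (apply 3% monthly interest)): balance=$0.00 total_interest=$0.00
After 2 (withdraw($100)): balance=$0.00 total_interest=$0.00
After 3 (withdraw($200)): balance=$0.00 total_interest=$0.00
After 4 (year_end (apply 10% annual interest)): balance=$0.00 total_interest=$0.00
After 5 (month_end (apply 3% monthly interest)): balance=$0.00 total_interest=$0.00
After 6 (deposit($1000)): balance=$1000.00 total_interest=$0.00
After 7 (year_end (apply 10% annual interest)): balance=$1100.00 total_interest=$100.00
After 8 (deposit($50)): balance=$1150.00 total_interest=$100.00
After 9 (month_end (apply 3% monthly interest)): balance=$1184.50 total_interest=$134.50
After 10 (deposit($100)): balance=$1284.50 total_interest=$134.50
After 11 (deposit($100)): balance=$1384.50 total_interest=$134.50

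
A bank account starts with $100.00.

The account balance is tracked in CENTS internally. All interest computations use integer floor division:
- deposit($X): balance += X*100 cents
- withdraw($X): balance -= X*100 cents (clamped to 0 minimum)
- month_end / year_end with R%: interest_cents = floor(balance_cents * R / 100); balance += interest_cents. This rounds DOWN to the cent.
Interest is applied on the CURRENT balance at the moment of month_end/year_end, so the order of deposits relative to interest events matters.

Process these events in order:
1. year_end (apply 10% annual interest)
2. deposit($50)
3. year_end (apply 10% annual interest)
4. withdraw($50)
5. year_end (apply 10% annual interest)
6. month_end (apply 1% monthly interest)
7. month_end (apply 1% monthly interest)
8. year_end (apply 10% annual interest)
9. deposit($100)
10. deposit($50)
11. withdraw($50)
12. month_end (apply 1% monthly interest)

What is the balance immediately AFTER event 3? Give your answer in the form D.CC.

Answer: 176.00

Derivation:
After 1 (year_end (apply 10% annual interest)): balance=$110.00 total_interest=$10.00
After 2 (deposit($50)): balance=$160.00 total_interest=$10.00
After 3 (year_end (apply 10% annual interest)): balance=$176.00 total_interest=$26.00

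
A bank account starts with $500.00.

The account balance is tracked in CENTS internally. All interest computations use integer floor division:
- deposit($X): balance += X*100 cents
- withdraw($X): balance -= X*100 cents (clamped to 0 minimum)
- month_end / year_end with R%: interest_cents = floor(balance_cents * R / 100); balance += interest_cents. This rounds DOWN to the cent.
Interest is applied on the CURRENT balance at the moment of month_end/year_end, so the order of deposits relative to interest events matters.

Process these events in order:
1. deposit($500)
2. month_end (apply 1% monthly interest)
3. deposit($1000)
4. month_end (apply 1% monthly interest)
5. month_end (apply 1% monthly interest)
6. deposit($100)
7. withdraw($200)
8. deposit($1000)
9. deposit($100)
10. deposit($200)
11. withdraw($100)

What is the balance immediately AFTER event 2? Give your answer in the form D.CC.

After 1 (deposit($500)): balance=$1000.00 total_interest=$0.00
After 2 (month_end (apply 1% monthly interest)): balance=$1010.00 total_interest=$10.00

Answer: 1010.00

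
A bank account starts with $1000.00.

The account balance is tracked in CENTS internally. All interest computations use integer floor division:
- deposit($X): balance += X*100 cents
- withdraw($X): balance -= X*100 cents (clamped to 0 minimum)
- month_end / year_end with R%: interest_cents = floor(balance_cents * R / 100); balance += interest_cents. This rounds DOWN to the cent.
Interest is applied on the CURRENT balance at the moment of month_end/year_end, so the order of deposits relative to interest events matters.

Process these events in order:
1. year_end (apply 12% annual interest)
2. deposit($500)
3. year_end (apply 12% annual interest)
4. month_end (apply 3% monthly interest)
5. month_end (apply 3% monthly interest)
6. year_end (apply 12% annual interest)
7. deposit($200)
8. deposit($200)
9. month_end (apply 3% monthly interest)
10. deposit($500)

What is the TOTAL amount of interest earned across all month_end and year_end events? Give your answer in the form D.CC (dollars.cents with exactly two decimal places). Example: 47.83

Answer: 732.54

Derivation:
After 1 (year_end (apply 12% annual interest)): balance=$1120.00 total_interest=$120.00
After 2 (deposit($500)): balance=$1620.00 total_interest=$120.00
After 3 (year_end (apply 12% annual interest)): balance=$1814.40 total_interest=$314.40
After 4 (month_end (apply 3% monthly interest)): balance=$1868.83 total_interest=$368.83
After 5 (month_end (apply 3% monthly interest)): balance=$1924.89 total_interest=$424.89
After 6 (year_end (apply 12% annual interest)): balance=$2155.87 total_interest=$655.87
After 7 (deposit($200)): balance=$2355.87 total_interest=$655.87
After 8 (deposit($200)): balance=$2555.87 total_interest=$655.87
After 9 (month_end (apply 3% monthly interest)): balance=$2632.54 total_interest=$732.54
After 10 (deposit($500)): balance=$3132.54 total_interest=$732.54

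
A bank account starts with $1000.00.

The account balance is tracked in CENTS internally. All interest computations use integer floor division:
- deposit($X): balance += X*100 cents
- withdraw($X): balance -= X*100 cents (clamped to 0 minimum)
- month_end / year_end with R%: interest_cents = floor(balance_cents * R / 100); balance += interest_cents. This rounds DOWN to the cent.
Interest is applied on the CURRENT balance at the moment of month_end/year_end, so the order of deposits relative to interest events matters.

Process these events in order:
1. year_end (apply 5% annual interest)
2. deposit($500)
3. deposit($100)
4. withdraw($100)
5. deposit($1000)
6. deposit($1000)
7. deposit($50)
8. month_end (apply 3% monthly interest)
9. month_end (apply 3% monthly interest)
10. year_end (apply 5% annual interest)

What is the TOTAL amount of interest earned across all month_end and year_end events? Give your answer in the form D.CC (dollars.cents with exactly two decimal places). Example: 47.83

Answer: 460.20

Derivation:
After 1 (year_end (apply 5% annual interest)): balance=$1050.00 total_interest=$50.00
After 2 (deposit($500)): balance=$1550.00 total_interest=$50.00
After 3 (deposit($100)): balance=$1650.00 total_interest=$50.00
After 4 (withdraw($100)): balance=$1550.00 total_interest=$50.00
After 5 (deposit($1000)): balance=$2550.00 total_interest=$50.00
After 6 (deposit($1000)): balance=$3550.00 total_interest=$50.00
After 7 (deposit($50)): balance=$3600.00 total_interest=$50.00
After 8 (month_end (apply 3% monthly interest)): balance=$3708.00 total_interest=$158.00
After 9 (month_end (apply 3% monthly interest)): balance=$3819.24 total_interest=$269.24
After 10 (year_end (apply 5% annual interest)): balance=$4010.20 total_interest=$460.20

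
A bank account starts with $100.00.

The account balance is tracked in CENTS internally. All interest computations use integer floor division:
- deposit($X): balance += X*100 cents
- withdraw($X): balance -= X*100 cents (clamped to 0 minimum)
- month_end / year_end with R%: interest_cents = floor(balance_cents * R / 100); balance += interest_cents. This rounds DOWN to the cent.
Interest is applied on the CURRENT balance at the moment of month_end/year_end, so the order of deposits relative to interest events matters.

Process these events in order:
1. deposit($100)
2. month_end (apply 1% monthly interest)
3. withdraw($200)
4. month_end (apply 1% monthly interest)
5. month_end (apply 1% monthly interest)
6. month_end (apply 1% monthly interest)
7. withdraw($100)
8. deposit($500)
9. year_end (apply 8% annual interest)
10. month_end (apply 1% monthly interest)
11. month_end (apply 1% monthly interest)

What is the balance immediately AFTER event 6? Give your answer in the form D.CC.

After 1 (deposit($100)): balance=$200.00 total_interest=$0.00
After 2 (month_end (apply 1% monthly interest)): balance=$202.00 total_interest=$2.00
After 3 (withdraw($200)): balance=$2.00 total_interest=$2.00
After 4 (month_end (apply 1% monthly interest)): balance=$2.02 total_interest=$2.02
After 5 (month_end (apply 1% monthly interest)): balance=$2.04 total_interest=$2.04
After 6 (month_end (apply 1% monthly interest)): balance=$2.06 total_interest=$2.06

Answer: 2.06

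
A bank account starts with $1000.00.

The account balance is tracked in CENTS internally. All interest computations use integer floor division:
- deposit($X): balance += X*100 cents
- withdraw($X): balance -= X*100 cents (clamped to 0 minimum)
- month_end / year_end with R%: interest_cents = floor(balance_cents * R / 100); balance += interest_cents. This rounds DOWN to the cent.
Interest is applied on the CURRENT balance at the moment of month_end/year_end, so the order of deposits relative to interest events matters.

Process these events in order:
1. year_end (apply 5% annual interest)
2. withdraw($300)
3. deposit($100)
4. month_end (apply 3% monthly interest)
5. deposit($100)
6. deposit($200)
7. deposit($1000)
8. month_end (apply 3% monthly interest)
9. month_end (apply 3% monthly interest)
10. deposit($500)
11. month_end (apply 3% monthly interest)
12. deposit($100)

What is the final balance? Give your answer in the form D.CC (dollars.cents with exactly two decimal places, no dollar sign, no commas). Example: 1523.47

After 1 (year_end (apply 5% annual interest)): balance=$1050.00 total_interest=$50.00
After 2 (withdraw($300)): balance=$750.00 total_interest=$50.00
After 3 (deposit($100)): balance=$850.00 total_interest=$50.00
After 4 (month_end (apply 3% monthly interest)): balance=$875.50 total_interest=$75.50
After 5 (deposit($100)): balance=$975.50 total_interest=$75.50
After 6 (deposit($200)): balance=$1175.50 total_interest=$75.50
After 7 (deposit($1000)): balance=$2175.50 total_interest=$75.50
After 8 (month_end (apply 3% monthly interest)): balance=$2240.76 total_interest=$140.76
After 9 (month_end (apply 3% monthly interest)): balance=$2307.98 total_interest=$207.98
After 10 (deposit($500)): balance=$2807.98 total_interest=$207.98
After 11 (month_end (apply 3% monthly interest)): balance=$2892.21 total_interest=$292.21
After 12 (deposit($100)): balance=$2992.21 total_interest=$292.21

Answer: 2992.21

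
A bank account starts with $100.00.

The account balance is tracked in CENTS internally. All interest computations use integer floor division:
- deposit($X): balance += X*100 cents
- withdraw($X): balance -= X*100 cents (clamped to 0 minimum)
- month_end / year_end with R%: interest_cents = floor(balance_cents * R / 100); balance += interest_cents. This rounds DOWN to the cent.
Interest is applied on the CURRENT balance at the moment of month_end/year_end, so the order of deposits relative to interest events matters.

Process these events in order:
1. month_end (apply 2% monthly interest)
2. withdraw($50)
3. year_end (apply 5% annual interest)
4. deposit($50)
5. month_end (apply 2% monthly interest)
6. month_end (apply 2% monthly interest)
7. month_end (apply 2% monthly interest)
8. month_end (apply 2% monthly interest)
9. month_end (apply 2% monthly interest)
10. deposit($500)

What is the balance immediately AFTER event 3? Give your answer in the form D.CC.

Answer: 54.60

Derivation:
After 1 (month_end (apply 2% monthly interest)): balance=$102.00 total_interest=$2.00
After 2 (withdraw($50)): balance=$52.00 total_interest=$2.00
After 3 (year_end (apply 5% annual interest)): balance=$54.60 total_interest=$4.60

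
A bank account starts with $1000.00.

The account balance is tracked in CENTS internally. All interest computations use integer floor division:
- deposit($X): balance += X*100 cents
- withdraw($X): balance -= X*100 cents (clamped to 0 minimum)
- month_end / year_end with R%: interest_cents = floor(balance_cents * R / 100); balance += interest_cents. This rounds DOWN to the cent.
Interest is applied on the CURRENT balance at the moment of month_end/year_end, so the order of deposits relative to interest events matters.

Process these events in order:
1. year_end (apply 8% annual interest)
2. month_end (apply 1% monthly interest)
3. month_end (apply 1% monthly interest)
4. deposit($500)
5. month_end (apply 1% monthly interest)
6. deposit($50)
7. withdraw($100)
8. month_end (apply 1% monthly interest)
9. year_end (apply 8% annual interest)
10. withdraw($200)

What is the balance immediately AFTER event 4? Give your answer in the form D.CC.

Answer: 1601.70

Derivation:
After 1 (year_end (apply 8% annual interest)): balance=$1080.00 total_interest=$80.00
After 2 (month_end (apply 1% monthly interest)): balance=$1090.80 total_interest=$90.80
After 3 (month_end (apply 1% monthly interest)): balance=$1101.70 total_interest=$101.70
After 4 (deposit($500)): balance=$1601.70 total_interest=$101.70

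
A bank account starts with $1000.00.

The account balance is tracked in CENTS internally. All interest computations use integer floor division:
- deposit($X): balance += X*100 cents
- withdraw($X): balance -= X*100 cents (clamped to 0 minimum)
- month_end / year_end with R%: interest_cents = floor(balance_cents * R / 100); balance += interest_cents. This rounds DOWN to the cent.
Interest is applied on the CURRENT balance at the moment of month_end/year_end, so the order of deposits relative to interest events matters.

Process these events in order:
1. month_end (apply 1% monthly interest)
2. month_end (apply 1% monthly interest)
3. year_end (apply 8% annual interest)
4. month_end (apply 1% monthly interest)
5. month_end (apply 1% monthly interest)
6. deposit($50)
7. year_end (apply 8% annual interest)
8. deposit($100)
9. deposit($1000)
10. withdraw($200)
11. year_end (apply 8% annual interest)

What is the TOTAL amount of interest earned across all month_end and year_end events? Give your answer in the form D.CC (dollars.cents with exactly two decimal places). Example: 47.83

After 1 (month_end (apply 1% monthly interest)): balance=$1010.00 total_interest=$10.00
After 2 (month_end (apply 1% monthly interest)): balance=$1020.10 total_interest=$20.10
After 3 (year_end (apply 8% annual interest)): balance=$1101.70 total_interest=$101.70
After 4 (month_end (apply 1% monthly interest)): balance=$1112.71 total_interest=$112.71
After 5 (month_end (apply 1% monthly interest)): balance=$1123.83 total_interest=$123.83
After 6 (deposit($50)): balance=$1173.83 total_interest=$123.83
After 7 (year_end (apply 8% annual interest)): balance=$1267.73 total_interest=$217.73
After 8 (deposit($100)): balance=$1367.73 total_interest=$217.73
After 9 (deposit($1000)): balance=$2367.73 total_interest=$217.73
After 10 (withdraw($200)): balance=$2167.73 total_interest=$217.73
After 11 (year_end (apply 8% annual interest)): balance=$2341.14 total_interest=$391.14

Answer: 391.14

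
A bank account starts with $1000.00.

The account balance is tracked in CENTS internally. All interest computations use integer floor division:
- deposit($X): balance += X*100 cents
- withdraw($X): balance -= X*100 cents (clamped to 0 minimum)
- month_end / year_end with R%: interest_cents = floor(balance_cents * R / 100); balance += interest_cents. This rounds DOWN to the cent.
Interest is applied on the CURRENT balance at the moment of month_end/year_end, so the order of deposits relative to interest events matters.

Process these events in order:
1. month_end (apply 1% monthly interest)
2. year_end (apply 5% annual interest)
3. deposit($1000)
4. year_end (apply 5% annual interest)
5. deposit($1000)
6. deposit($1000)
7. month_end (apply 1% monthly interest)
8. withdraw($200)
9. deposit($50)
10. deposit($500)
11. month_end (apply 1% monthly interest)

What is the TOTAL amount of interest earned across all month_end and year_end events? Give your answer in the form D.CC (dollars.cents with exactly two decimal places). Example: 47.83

Answer: 250.70

Derivation:
After 1 (month_end (apply 1% monthly interest)): balance=$1010.00 total_interest=$10.00
After 2 (year_end (apply 5% annual interest)): balance=$1060.50 total_interest=$60.50
After 3 (deposit($1000)): balance=$2060.50 total_interest=$60.50
After 4 (year_end (apply 5% annual interest)): balance=$2163.52 total_interest=$163.52
After 5 (deposit($1000)): balance=$3163.52 total_interest=$163.52
After 6 (deposit($1000)): balance=$4163.52 total_interest=$163.52
After 7 (month_end (apply 1% monthly interest)): balance=$4205.15 total_interest=$205.15
After 8 (withdraw($200)): balance=$4005.15 total_interest=$205.15
After 9 (deposit($50)): balance=$4055.15 total_interest=$205.15
After 10 (deposit($500)): balance=$4555.15 total_interest=$205.15
After 11 (month_end (apply 1% monthly interest)): balance=$4600.70 total_interest=$250.70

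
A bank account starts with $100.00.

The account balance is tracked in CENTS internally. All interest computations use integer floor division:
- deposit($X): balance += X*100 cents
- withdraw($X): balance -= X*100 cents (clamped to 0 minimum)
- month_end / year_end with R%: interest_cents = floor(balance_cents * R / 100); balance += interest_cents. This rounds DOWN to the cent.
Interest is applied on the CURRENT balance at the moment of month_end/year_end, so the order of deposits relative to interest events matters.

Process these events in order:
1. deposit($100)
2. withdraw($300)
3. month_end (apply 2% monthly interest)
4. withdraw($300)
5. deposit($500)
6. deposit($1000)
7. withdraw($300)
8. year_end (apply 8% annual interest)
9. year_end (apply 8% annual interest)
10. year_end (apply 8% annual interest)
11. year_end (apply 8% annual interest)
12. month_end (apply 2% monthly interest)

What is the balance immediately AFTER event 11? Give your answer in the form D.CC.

Answer: 1632.58

Derivation:
After 1 (deposit($100)): balance=$200.00 total_interest=$0.00
After 2 (withdraw($300)): balance=$0.00 total_interest=$0.00
After 3 (month_end (apply 2% monthly interest)): balance=$0.00 total_interest=$0.00
After 4 (withdraw($300)): balance=$0.00 total_interest=$0.00
After 5 (deposit($500)): balance=$500.00 total_interest=$0.00
After 6 (deposit($1000)): balance=$1500.00 total_interest=$0.00
After 7 (withdraw($300)): balance=$1200.00 total_interest=$0.00
After 8 (year_end (apply 8% annual interest)): balance=$1296.00 total_interest=$96.00
After 9 (year_end (apply 8% annual interest)): balance=$1399.68 total_interest=$199.68
After 10 (year_end (apply 8% annual interest)): balance=$1511.65 total_interest=$311.65
After 11 (year_end (apply 8% annual interest)): balance=$1632.58 total_interest=$432.58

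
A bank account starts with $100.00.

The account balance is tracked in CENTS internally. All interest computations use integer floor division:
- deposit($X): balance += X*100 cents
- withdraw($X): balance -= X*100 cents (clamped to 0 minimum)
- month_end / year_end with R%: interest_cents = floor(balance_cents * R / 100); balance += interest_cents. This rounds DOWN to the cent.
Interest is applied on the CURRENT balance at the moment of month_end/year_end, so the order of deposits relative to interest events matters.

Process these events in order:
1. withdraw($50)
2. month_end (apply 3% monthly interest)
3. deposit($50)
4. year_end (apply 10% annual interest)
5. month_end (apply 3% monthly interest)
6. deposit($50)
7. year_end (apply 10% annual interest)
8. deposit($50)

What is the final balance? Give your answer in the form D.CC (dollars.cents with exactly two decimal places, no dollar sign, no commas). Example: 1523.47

Answer: 231.48

Derivation:
After 1 (withdraw($50)): balance=$50.00 total_interest=$0.00
After 2 (month_end (apply 3% monthly interest)): balance=$51.50 total_interest=$1.50
After 3 (deposit($50)): balance=$101.50 total_interest=$1.50
After 4 (year_end (apply 10% annual interest)): balance=$111.65 total_interest=$11.65
After 5 (month_end (apply 3% monthly interest)): balance=$114.99 total_interest=$14.99
After 6 (deposit($50)): balance=$164.99 total_interest=$14.99
After 7 (year_end (apply 10% annual interest)): balance=$181.48 total_interest=$31.48
After 8 (deposit($50)): balance=$231.48 total_interest=$31.48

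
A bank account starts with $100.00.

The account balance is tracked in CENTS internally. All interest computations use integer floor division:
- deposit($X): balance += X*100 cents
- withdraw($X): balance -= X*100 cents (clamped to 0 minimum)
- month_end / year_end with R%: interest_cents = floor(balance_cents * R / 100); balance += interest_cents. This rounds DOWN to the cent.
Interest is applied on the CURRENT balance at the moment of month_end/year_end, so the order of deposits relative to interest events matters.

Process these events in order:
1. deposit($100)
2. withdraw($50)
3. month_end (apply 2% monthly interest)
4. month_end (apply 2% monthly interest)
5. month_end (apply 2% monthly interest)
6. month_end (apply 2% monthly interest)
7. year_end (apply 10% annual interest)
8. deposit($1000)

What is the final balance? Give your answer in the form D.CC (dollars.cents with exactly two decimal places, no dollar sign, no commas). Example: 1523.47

After 1 (deposit($100)): balance=$200.00 total_interest=$0.00
After 2 (withdraw($50)): balance=$150.00 total_interest=$0.00
After 3 (month_end (apply 2% monthly interest)): balance=$153.00 total_interest=$3.00
After 4 (month_end (apply 2% monthly interest)): balance=$156.06 total_interest=$6.06
After 5 (month_end (apply 2% monthly interest)): balance=$159.18 total_interest=$9.18
After 6 (month_end (apply 2% monthly interest)): balance=$162.36 total_interest=$12.36
After 7 (year_end (apply 10% annual interest)): balance=$178.59 total_interest=$28.59
After 8 (deposit($1000)): balance=$1178.59 total_interest=$28.59

Answer: 1178.59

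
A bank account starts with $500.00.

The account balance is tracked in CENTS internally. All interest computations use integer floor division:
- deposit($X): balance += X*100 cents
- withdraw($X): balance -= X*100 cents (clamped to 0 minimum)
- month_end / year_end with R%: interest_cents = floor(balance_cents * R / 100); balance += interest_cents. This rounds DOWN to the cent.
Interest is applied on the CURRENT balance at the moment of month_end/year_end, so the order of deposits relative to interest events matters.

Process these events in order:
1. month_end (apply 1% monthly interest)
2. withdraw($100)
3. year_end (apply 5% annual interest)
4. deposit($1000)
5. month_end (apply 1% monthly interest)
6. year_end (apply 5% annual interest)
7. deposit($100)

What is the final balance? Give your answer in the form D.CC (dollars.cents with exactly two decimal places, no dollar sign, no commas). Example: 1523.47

Answer: 1611.47

Derivation:
After 1 (month_end (apply 1% monthly interest)): balance=$505.00 total_interest=$5.00
After 2 (withdraw($100)): balance=$405.00 total_interest=$5.00
After 3 (year_end (apply 5% annual interest)): balance=$425.25 total_interest=$25.25
After 4 (deposit($1000)): balance=$1425.25 total_interest=$25.25
After 5 (month_end (apply 1% monthly interest)): balance=$1439.50 total_interest=$39.50
After 6 (year_end (apply 5% annual interest)): balance=$1511.47 total_interest=$111.47
After 7 (deposit($100)): balance=$1611.47 total_interest=$111.47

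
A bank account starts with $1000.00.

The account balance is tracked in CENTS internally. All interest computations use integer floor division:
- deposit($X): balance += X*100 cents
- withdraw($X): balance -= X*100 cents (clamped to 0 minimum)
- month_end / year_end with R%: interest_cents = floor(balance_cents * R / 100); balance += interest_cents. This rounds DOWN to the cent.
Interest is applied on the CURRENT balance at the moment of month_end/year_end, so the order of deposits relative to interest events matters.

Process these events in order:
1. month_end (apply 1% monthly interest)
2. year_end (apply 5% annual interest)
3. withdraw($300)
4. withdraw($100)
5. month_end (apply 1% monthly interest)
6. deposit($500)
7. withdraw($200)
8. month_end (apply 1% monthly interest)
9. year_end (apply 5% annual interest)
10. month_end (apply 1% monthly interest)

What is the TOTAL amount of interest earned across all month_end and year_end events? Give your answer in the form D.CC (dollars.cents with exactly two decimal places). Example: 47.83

Answer: 135.85

Derivation:
After 1 (month_end (apply 1% monthly interest)): balance=$1010.00 total_interest=$10.00
After 2 (year_end (apply 5% annual interest)): balance=$1060.50 total_interest=$60.50
After 3 (withdraw($300)): balance=$760.50 total_interest=$60.50
After 4 (withdraw($100)): balance=$660.50 total_interest=$60.50
After 5 (month_end (apply 1% monthly interest)): balance=$667.10 total_interest=$67.10
After 6 (deposit($500)): balance=$1167.10 total_interest=$67.10
After 7 (withdraw($200)): balance=$967.10 total_interest=$67.10
After 8 (month_end (apply 1% monthly interest)): balance=$976.77 total_interest=$76.77
After 9 (year_end (apply 5% annual interest)): balance=$1025.60 total_interest=$125.60
After 10 (month_end (apply 1% monthly interest)): balance=$1035.85 total_interest=$135.85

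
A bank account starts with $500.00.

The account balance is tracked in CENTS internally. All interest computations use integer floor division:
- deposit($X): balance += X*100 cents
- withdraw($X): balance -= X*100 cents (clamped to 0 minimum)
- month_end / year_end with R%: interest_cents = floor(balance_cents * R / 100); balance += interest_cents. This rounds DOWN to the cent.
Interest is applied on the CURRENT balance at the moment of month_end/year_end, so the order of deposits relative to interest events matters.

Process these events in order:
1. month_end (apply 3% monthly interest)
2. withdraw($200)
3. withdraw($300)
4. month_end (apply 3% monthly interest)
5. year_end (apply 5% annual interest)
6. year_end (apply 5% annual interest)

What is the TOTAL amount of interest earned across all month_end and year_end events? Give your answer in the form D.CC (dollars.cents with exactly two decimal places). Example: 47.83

After 1 (month_end (apply 3% monthly interest)): balance=$515.00 total_interest=$15.00
After 2 (withdraw($200)): balance=$315.00 total_interest=$15.00
After 3 (withdraw($300)): balance=$15.00 total_interest=$15.00
After 4 (month_end (apply 3% monthly interest)): balance=$15.45 total_interest=$15.45
After 5 (year_end (apply 5% annual interest)): balance=$16.22 total_interest=$16.22
After 6 (year_end (apply 5% annual interest)): balance=$17.03 total_interest=$17.03

Answer: 17.03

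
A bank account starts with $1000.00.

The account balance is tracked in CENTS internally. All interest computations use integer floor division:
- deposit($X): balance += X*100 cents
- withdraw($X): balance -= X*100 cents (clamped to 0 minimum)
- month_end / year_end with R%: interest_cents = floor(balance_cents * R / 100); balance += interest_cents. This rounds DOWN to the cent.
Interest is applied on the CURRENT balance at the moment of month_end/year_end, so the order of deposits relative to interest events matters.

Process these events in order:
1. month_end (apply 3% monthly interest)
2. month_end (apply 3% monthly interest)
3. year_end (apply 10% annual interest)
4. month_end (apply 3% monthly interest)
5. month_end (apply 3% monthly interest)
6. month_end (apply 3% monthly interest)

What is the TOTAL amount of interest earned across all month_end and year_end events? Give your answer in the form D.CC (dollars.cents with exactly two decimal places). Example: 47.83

Answer: 275.18

Derivation:
After 1 (month_end (apply 3% monthly interest)): balance=$1030.00 total_interest=$30.00
After 2 (month_end (apply 3% monthly interest)): balance=$1060.90 total_interest=$60.90
After 3 (year_end (apply 10% annual interest)): balance=$1166.99 total_interest=$166.99
After 4 (month_end (apply 3% monthly interest)): balance=$1201.99 total_interest=$201.99
After 5 (month_end (apply 3% monthly interest)): balance=$1238.04 total_interest=$238.04
After 6 (month_end (apply 3% monthly interest)): balance=$1275.18 total_interest=$275.18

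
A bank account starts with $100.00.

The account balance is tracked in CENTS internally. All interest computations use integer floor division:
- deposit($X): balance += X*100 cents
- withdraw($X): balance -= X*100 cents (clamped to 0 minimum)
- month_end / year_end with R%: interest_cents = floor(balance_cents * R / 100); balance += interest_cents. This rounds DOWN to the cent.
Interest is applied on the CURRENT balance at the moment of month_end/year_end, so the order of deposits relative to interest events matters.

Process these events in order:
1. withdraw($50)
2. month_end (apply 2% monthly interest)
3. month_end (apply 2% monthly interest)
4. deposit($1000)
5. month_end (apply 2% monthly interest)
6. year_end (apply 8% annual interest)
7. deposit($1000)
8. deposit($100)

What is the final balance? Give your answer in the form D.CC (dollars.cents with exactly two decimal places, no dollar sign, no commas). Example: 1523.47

After 1 (withdraw($50)): balance=$50.00 total_interest=$0.00
After 2 (month_end (apply 2% monthly interest)): balance=$51.00 total_interest=$1.00
After 3 (month_end (apply 2% monthly interest)): balance=$52.02 total_interest=$2.02
After 4 (deposit($1000)): balance=$1052.02 total_interest=$2.02
After 5 (month_end (apply 2% monthly interest)): balance=$1073.06 total_interest=$23.06
After 6 (year_end (apply 8% annual interest)): balance=$1158.90 total_interest=$108.90
After 7 (deposit($1000)): balance=$2158.90 total_interest=$108.90
After 8 (deposit($100)): balance=$2258.90 total_interest=$108.90

Answer: 2258.90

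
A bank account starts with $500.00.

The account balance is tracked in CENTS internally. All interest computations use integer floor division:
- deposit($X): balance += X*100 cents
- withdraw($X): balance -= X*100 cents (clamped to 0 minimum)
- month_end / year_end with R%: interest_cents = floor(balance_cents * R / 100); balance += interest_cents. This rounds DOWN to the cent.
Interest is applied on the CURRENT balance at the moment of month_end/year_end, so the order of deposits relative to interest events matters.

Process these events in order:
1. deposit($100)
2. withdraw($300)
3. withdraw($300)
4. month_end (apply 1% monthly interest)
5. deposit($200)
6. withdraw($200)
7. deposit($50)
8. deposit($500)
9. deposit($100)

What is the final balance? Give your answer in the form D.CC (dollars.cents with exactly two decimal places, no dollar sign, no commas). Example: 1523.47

After 1 (deposit($100)): balance=$600.00 total_interest=$0.00
After 2 (withdraw($300)): balance=$300.00 total_interest=$0.00
After 3 (withdraw($300)): balance=$0.00 total_interest=$0.00
After 4 (month_end (apply 1% monthly interest)): balance=$0.00 total_interest=$0.00
After 5 (deposit($200)): balance=$200.00 total_interest=$0.00
After 6 (withdraw($200)): balance=$0.00 total_interest=$0.00
After 7 (deposit($50)): balance=$50.00 total_interest=$0.00
After 8 (deposit($500)): balance=$550.00 total_interest=$0.00
After 9 (deposit($100)): balance=$650.00 total_interest=$0.00

Answer: 650.00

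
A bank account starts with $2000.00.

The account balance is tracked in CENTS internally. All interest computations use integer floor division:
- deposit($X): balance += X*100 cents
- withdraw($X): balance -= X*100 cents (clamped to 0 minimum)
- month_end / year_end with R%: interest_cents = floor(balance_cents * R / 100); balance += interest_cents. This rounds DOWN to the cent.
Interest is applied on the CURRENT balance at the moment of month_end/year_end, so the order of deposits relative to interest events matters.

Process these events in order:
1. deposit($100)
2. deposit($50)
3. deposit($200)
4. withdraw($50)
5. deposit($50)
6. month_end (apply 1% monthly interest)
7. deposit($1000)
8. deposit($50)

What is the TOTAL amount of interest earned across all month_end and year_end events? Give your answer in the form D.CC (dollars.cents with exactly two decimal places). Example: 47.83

Answer: 23.50

Derivation:
After 1 (deposit($100)): balance=$2100.00 total_interest=$0.00
After 2 (deposit($50)): balance=$2150.00 total_interest=$0.00
After 3 (deposit($200)): balance=$2350.00 total_interest=$0.00
After 4 (withdraw($50)): balance=$2300.00 total_interest=$0.00
After 5 (deposit($50)): balance=$2350.00 total_interest=$0.00
After 6 (month_end (apply 1% monthly interest)): balance=$2373.50 total_interest=$23.50
After 7 (deposit($1000)): balance=$3373.50 total_interest=$23.50
After 8 (deposit($50)): balance=$3423.50 total_interest=$23.50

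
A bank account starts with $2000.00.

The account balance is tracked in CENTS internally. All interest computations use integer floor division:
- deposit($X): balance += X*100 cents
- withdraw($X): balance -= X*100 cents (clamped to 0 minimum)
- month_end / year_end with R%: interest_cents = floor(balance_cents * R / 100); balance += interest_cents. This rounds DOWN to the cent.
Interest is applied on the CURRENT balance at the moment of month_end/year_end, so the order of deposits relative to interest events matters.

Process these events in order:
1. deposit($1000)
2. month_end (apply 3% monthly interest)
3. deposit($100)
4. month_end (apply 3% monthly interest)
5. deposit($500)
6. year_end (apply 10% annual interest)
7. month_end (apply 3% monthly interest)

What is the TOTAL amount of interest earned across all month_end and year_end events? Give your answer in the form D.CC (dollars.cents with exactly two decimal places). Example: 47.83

Answer: 689.19

Derivation:
After 1 (deposit($1000)): balance=$3000.00 total_interest=$0.00
After 2 (month_end (apply 3% monthly interest)): balance=$3090.00 total_interest=$90.00
After 3 (deposit($100)): balance=$3190.00 total_interest=$90.00
After 4 (month_end (apply 3% monthly interest)): balance=$3285.70 total_interest=$185.70
After 5 (deposit($500)): balance=$3785.70 total_interest=$185.70
After 6 (year_end (apply 10% annual interest)): balance=$4164.27 total_interest=$564.27
After 7 (month_end (apply 3% monthly interest)): balance=$4289.19 total_interest=$689.19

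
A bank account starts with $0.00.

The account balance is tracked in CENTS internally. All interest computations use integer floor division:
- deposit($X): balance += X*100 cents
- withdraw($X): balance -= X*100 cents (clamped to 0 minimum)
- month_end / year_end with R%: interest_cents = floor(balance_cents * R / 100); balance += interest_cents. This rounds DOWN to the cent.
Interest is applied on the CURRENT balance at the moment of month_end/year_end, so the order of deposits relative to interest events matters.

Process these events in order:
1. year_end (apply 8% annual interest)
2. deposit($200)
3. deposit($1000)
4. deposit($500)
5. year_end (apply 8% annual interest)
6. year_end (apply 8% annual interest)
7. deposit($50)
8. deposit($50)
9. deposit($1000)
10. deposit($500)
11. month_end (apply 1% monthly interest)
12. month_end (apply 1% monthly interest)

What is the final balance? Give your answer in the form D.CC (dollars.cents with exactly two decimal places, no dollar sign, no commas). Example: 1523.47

After 1 (year_end (apply 8% annual interest)): balance=$0.00 total_interest=$0.00
After 2 (deposit($200)): balance=$200.00 total_interest=$0.00
After 3 (deposit($1000)): balance=$1200.00 total_interest=$0.00
After 4 (deposit($500)): balance=$1700.00 total_interest=$0.00
After 5 (year_end (apply 8% annual interest)): balance=$1836.00 total_interest=$136.00
After 6 (year_end (apply 8% annual interest)): balance=$1982.88 total_interest=$282.88
After 7 (deposit($50)): balance=$2032.88 total_interest=$282.88
After 8 (deposit($50)): balance=$2082.88 total_interest=$282.88
After 9 (deposit($1000)): balance=$3082.88 total_interest=$282.88
After 10 (deposit($500)): balance=$3582.88 total_interest=$282.88
After 11 (month_end (apply 1% monthly interest)): balance=$3618.70 total_interest=$318.70
After 12 (month_end (apply 1% monthly interest)): balance=$3654.88 total_interest=$354.88

Answer: 3654.88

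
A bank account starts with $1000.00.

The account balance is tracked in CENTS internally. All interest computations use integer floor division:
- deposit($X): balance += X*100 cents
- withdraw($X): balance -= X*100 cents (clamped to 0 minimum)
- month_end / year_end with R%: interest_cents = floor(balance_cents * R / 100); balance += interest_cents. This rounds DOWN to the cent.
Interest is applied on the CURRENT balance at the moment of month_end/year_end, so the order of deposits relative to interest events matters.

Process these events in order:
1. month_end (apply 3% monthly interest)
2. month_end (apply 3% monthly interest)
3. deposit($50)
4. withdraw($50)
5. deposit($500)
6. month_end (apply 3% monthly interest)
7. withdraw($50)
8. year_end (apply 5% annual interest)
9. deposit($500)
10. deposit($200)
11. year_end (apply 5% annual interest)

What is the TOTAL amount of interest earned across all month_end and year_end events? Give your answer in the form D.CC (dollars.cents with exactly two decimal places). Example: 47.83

After 1 (month_end (apply 3% monthly interest)): balance=$1030.00 total_interest=$30.00
After 2 (month_end (apply 3% monthly interest)): balance=$1060.90 total_interest=$60.90
After 3 (deposit($50)): balance=$1110.90 total_interest=$60.90
After 4 (withdraw($50)): balance=$1060.90 total_interest=$60.90
After 5 (deposit($500)): balance=$1560.90 total_interest=$60.90
After 6 (month_end (apply 3% monthly interest)): balance=$1607.72 total_interest=$107.72
After 7 (withdraw($50)): balance=$1557.72 total_interest=$107.72
After 8 (year_end (apply 5% annual interest)): balance=$1635.60 total_interest=$185.60
After 9 (deposit($500)): balance=$2135.60 total_interest=$185.60
After 10 (deposit($200)): balance=$2335.60 total_interest=$185.60
After 11 (year_end (apply 5% annual interest)): balance=$2452.38 total_interest=$302.38

Answer: 302.38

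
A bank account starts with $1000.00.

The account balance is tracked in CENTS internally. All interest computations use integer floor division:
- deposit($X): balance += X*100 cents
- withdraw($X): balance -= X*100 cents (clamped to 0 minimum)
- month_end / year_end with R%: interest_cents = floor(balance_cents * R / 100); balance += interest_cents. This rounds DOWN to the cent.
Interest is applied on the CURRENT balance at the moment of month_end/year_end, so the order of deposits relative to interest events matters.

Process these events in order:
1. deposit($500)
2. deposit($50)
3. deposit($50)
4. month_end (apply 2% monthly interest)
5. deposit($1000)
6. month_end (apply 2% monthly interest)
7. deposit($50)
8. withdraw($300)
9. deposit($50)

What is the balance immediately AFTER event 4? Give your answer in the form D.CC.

Answer: 1632.00

Derivation:
After 1 (deposit($500)): balance=$1500.00 total_interest=$0.00
After 2 (deposit($50)): balance=$1550.00 total_interest=$0.00
After 3 (deposit($50)): balance=$1600.00 total_interest=$0.00
After 4 (month_end (apply 2% monthly interest)): balance=$1632.00 total_interest=$32.00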